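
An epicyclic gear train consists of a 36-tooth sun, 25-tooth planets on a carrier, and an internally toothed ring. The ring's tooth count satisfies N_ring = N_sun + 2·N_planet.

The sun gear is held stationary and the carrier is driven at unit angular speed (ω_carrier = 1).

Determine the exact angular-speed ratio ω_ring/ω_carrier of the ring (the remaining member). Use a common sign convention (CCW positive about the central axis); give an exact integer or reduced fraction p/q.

N_ring = 36 + 2·25 = 86
36(ω_s−ω_c) = −86(ω_r−ω_c),  ω_s=0, ω_c=1
ω_r = 1 − (36/86)(0−1) = 61/43
ω_r/ω_c = 61/43

61/43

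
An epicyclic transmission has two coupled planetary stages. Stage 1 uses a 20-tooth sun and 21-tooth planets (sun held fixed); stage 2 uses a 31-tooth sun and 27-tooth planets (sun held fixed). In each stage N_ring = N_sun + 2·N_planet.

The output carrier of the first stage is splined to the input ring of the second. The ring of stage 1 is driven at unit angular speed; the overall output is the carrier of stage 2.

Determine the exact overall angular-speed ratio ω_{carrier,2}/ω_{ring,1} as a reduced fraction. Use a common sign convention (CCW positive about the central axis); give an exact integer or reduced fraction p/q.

2635/4756

Stage 1: N_ring = 20 + 2·21 = 62
Stage 1: 20(ω_s−ω_c) = −62(ω_r−ω_c),  ω_s=0, ω_r=1
Stage 1: 20(0−ω_c) = −62(1−ω_c)  ⇒  82ω_c = 62  ⇒  ω_c = 31/41
  ⇒ ω_c¹/ω_r¹ = 31/41
Stage 2: N_ring = 31 + 2·27 = 85
Stage 2: 31(ω_s−ω_c) = −85(ω_r−ω_c),  ω_s=0, ω_r=1
Stage 2: 31(0−ω_c) = −85(1−ω_c)  ⇒  116ω_c = 85  ⇒  ω_c = 85/116
  ⇒ ω_c²/ω_r² = 85/116
Coupling ω_r² = ω_c¹ ⇒ overall = 31/41 × 85/116 = 2635/4756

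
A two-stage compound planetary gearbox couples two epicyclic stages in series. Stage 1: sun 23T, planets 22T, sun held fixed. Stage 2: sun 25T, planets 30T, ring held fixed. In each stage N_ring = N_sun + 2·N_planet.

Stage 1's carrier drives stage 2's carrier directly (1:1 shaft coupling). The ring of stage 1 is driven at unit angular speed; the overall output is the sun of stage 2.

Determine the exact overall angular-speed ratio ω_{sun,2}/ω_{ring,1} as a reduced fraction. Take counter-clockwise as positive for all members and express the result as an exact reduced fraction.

Stage 1: N_ring = 23 + 2·22 = 67
Stage 1: 23(ω_s−ω_c) = −67(ω_r−ω_c),  ω_s=0, ω_r=1
Stage 1: 23(0−ω_c) = −67(1−ω_c)  ⇒  90ω_c = 67  ⇒  ω_c = 67/90
  ⇒ ω_c¹/ω_r¹ = 67/90
Stage 2: N_ring = 25 + 2·30 = 85
Stage 2: 25(ω_s−ω_c) = −85(ω_r−ω_c),  ω_r=0, ω_c=1
Stage 2: ω_s = 1 − (85/25)(0−1) = 22/5
  ⇒ ω_s²/ω_c² = 22/5
Coupling ω_c² = ω_c¹ ⇒ overall = 67/90 × 22/5 = 737/225

737/225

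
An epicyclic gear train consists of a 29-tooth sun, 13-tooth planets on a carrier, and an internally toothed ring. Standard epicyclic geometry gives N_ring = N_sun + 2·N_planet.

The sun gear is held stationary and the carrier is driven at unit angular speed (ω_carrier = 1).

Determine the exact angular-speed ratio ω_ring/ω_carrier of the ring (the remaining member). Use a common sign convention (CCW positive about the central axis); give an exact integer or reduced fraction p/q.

N_ring = 29 + 2·13 = 55
29(ω_s−ω_c) = −55(ω_r−ω_c),  ω_s=0, ω_c=1
ω_r = 1 − (29/55)(0−1) = 84/55
ω_r/ω_c = 84/55

84/55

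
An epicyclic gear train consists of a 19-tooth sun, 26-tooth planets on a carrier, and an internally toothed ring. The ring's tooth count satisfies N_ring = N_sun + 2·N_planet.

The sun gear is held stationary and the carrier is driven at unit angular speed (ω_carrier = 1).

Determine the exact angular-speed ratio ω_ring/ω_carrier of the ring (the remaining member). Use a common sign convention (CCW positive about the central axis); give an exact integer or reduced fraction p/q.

90/71

N_ring = 19 + 2·26 = 71
19(ω_s−ω_c) = −71(ω_r−ω_c),  ω_s=0, ω_c=1
ω_r = 1 − (19/71)(0−1) = 90/71
ω_r/ω_c = 90/71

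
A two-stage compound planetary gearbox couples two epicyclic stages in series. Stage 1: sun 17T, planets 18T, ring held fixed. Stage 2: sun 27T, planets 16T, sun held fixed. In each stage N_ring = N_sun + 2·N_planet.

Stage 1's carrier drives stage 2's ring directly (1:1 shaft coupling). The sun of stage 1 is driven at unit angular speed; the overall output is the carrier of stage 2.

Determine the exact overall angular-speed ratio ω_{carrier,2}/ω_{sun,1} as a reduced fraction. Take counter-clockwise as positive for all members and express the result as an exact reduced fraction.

1003/6020

Stage 1: N_ring = 17 + 2·18 = 53
Stage 1: 17(ω_s−ω_c) = −53(ω_r−ω_c),  ω_r=0, ω_s=1
Stage 1: 17(1−ω_c) = −53(0−ω_c)  ⇒  70ω_c = 17  ⇒  ω_c = 17/70
  ⇒ ω_c¹/ω_s¹ = 17/70
Stage 2: N_ring = 27 + 2·16 = 59
Stage 2: 27(ω_s−ω_c) = −59(ω_r−ω_c),  ω_s=0, ω_r=1
Stage 2: 27(0−ω_c) = −59(1−ω_c)  ⇒  86ω_c = 59  ⇒  ω_c = 59/86
  ⇒ ω_c²/ω_r² = 59/86
Coupling ω_r² = ω_c¹ ⇒ overall = 17/70 × 59/86 = 1003/6020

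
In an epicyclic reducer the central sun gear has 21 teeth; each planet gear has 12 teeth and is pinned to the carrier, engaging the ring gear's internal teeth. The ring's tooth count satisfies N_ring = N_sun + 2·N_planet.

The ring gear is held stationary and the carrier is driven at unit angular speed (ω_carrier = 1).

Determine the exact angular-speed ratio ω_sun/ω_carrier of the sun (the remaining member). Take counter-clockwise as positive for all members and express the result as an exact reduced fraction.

N_ring = 21 + 2·12 = 45
21(ω_s−ω_c) = −45(ω_r−ω_c),  ω_r=0, ω_c=1
ω_s = 1 − (45/21)(0−1) = 22/7
ω_s/ω_c = 22/7

22/7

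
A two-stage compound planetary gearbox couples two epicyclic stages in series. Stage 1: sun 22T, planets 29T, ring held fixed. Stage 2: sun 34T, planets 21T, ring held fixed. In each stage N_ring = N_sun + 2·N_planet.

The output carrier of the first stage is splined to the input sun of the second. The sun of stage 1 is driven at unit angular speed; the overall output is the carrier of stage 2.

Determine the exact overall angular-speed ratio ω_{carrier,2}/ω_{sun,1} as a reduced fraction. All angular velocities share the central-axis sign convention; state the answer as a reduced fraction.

1/15

Stage 1: N_ring = 22 + 2·29 = 80
Stage 1: 22(ω_s−ω_c) = −80(ω_r−ω_c),  ω_r=0, ω_s=1
Stage 1: 22(1−ω_c) = −80(0−ω_c)  ⇒  102ω_c = 22  ⇒  ω_c = 11/51
  ⇒ ω_c¹/ω_s¹ = 11/51
Stage 2: N_ring = 34 + 2·21 = 76
Stage 2: 34(ω_s−ω_c) = −76(ω_r−ω_c),  ω_r=0, ω_s=1
Stage 2: 34(1−ω_c) = −76(0−ω_c)  ⇒  110ω_c = 34  ⇒  ω_c = 17/55
  ⇒ ω_c²/ω_s² = 17/55
Coupling ω_s² = ω_c¹ ⇒ overall = 11/51 × 17/55 = 1/15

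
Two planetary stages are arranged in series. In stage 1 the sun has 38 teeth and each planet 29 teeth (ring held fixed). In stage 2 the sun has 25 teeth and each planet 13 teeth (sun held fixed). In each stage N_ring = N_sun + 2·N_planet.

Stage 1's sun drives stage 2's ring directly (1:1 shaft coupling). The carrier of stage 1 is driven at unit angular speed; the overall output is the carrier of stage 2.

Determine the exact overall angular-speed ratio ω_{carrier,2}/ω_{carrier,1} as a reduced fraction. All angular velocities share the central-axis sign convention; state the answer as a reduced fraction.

3417/1444

Stage 1: N_ring = 38 + 2·29 = 96
Stage 1: 38(ω_s−ω_c) = −96(ω_r−ω_c),  ω_r=0, ω_c=1
Stage 1: ω_s = 1 − (96/38)(0−1) = 67/19
  ⇒ ω_s¹/ω_c¹ = 67/19
Stage 2: N_ring = 25 + 2·13 = 51
Stage 2: 25(ω_s−ω_c) = −51(ω_r−ω_c),  ω_s=0, ω_r=1
Stage 2: 25(0−ω_c) = −51(1−ω_c)  ⇒  76ω_c = 51  ⇒  ω_c = 51/76
  ⇒ ω_c²/ω_r² = 51/76
Coupling ω_r² = ω_s¹ ⇒ overall = 67/19 × 51/76 = 3417/1444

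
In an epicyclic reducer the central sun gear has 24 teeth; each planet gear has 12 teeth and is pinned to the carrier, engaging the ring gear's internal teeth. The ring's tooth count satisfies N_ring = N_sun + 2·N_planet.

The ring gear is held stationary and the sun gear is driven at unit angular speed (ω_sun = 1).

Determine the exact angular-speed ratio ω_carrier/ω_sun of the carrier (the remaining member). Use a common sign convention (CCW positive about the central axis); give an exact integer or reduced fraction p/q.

N_ring = 24 + 2·12 = 48
24(ω_s−ω_c) = −48(ω_r−ω_c),  ω_r=0, ω_s=1
24(1−ω_c) = −48(0−ω_c)  ⇒  72ω_c = 24  ⇒  ω_c = 1/3
ω_c/ω_s = 1/3

1/3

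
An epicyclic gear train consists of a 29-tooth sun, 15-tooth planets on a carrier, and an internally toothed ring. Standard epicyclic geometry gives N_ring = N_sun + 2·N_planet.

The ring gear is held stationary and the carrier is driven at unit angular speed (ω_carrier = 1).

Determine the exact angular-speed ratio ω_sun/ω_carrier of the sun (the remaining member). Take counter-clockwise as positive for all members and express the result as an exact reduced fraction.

88/29

N_ring = 29 + 2·15 = 59
29(ω_s−ω_c) = −59(ω_r−ω_c),  ω_r=0, ω_c=1
ω_s = 1 − (59/29)(0−1) = 88/29
ω_s/ω_c = 88/29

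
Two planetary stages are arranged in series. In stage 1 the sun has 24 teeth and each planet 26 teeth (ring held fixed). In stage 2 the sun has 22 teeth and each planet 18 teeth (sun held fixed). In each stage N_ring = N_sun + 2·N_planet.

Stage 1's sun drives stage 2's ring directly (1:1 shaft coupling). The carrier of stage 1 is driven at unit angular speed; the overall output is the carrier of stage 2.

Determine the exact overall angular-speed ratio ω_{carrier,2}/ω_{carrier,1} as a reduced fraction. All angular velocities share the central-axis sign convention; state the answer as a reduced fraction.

145/48

Stage 1: N_ring = 24 + 2·26 = 76
Stage 1: 24(ω_s−ω_c) = −76(ω_r−ω_c),  ω_r=0, ω_c=1
Stage 1: ω_s = 1 − (76/24)(0−1) = 25/6
  ⇒ ω_s¹/ω_c¹ = 25/6
Stage 2: N_ring = 22 + 2·18 = 58
Stage 2: 22(ω_s−ω_c) = −58(ω_r−ω_c),  ω_s=0, ω_r=1
Stage 2: 22(0−ω_c) = −58(1−ω_c)  ⇒  80ω_c = 58  ⇒  ω_c = 29/40
  ⇒ ω_c²/ω_r² = 29/40
Coupling ω_r² = ω_s¹ ⇒ overall = 25/6 × 29/40 = 145/48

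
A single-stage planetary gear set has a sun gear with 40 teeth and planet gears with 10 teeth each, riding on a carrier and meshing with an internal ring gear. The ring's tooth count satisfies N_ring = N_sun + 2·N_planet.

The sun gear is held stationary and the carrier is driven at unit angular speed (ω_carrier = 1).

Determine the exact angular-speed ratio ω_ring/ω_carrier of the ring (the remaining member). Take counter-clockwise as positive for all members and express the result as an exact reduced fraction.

N_ring = 40 + 2·10 = 60
40(ω_s−ω_c) = −60(ω_r−ω_c),  ω_s=0, ω_c=1
ω_r = 1 − (40/60)(0−1) = 5/3
ω_r/ω_c = 5/3

5/3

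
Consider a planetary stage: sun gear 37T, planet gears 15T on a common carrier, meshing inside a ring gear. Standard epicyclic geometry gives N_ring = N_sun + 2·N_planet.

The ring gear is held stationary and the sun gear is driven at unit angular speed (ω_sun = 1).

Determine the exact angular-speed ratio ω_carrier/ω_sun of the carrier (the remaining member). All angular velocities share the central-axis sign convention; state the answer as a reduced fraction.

37/104

N_ring = 37 + 2·15 = 67
37(ω_s−ω_c) = −67(ω_r−ω_c),  ω_r=0, ω_s=1
37(1−ω_c) = −67(0−ω_c)  ⇒  104ω_c = 37  ⇒  ω_c = 37/104
ω_c/ω_s = 37/104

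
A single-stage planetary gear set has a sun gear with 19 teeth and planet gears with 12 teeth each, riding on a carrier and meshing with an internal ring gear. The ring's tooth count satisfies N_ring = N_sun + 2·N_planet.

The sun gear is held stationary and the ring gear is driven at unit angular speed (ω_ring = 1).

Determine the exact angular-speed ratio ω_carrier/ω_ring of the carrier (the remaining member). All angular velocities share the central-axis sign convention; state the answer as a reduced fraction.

43/62

N_ring = 19 + 2·12 = 43
19(ω_s−ω_c) = −43(ω_r−ω_c),  ω_s=0, ω_r=1
19(0−ω_c) = −43(1−ω_c)  ⇒  62ω_c = 43  ⇒  ω_c = 43/62
ω_c/ω_r = 43/62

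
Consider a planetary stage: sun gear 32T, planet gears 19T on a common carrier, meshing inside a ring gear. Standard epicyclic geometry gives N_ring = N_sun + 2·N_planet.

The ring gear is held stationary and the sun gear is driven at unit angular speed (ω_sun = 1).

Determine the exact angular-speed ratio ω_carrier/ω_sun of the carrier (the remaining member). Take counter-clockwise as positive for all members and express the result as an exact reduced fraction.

16/51

N_ring = 32 + 2·19 = 70
32(ω_s−ω_c) = −70(ω_r−ω_c),  ω_r=0, ω_s=1
32(1−ω_c) = −70(0−ω_c)  ⇒  102ω_c = 32  ⇒  ω_c = 16/51
ω_c/ω_s = 16/51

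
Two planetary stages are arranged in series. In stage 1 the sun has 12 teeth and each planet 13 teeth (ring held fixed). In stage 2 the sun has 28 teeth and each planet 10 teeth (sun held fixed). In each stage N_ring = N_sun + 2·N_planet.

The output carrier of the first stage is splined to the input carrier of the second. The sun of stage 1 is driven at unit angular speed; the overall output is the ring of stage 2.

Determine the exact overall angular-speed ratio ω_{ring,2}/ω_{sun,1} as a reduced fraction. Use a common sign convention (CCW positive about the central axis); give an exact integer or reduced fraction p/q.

19/50

Stage 1: N_ring = 12 + 2·13 = 38
Stage 1: 12(ω_s−ω_c) = −38(ω_r−ω_c),  ω_r=0, ω_s=1
Stage 1: 12(1−ω_c) = −38(0−ω_c)  ⇒  50ω_c = 12  ⇒  ω_c = 6/25
  ⇒ ω_c¹/ω_s¹ = 6/25
Stage 2: N_ring = 28 + 2·10 = 48
Stage 2: 28(ω_s−ω_c) = −48(ω_r−ω_c),  ω_s=0, ω_c=1
Stage 2: ω_r = 1 − (28/48)(0−1) = 19/12
  ⇒ ω_r²/ω_c² = 19/12
Coupling ω_c² = ω_c¹ ⇒ overall = 6/25 × 19/12 = 19/50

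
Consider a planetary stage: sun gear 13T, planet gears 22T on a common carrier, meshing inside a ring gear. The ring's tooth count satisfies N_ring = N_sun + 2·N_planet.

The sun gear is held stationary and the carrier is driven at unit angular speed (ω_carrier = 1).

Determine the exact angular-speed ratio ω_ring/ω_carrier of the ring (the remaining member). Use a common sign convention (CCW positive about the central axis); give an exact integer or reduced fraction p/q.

70/57

N_ring = 13 + 2·22 = 57
13(ω_s−ω_c) = −57(ω_r−ω_c),  ω_s=0, ω_c=1
ω_r = 1 − (13/57)(0−1) = 70/57
ω_r/ω_c = 70/57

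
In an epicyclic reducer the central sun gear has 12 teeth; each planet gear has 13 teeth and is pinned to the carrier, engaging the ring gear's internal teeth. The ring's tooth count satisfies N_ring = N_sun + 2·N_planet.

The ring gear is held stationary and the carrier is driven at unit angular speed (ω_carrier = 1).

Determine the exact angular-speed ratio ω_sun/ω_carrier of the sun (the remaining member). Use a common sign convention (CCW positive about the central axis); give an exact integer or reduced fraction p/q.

N_ring = 12 + 2·13 = 38
12(ω_s−ω_c) = −38(ω_r−ω_c),  ω_r=0, ω_c=1
ω_s = 1 − (38/12)(0−1) = 25/6
ω_s/ω_c = 25/6

25/6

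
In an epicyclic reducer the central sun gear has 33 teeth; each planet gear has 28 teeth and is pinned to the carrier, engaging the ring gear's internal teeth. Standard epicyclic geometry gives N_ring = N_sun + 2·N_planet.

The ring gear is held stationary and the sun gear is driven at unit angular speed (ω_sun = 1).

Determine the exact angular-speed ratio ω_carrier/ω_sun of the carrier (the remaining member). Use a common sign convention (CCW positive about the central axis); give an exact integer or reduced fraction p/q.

33/122

N_ring = 33 + 2·28 = 89
33(ω_s−ω_c) = −89(ω_r−ω_c),  ω_r=0, ω_s=1
33(1−ω_c) = −89(0−ω_c)  ⇒  122ω_c = 33  ⇒  ω_c = 33/122
ω_c/ω_s = 33/122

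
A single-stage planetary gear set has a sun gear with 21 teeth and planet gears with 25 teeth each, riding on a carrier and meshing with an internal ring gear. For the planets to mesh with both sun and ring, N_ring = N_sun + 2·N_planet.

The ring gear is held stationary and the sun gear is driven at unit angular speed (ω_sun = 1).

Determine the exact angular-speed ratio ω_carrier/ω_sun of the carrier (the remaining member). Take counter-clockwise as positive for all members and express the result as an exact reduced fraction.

21/92

N_ring = 21 + 2·25 = 71
21(ω_s−ω_c) = −71(ω_r−ω_c),  ω_r=0, ω_s=1
21(1−ω_c) = −71(0−ω_c)  ⇒  92ω_c = 21  ⇒  ω_c = 21/92
ω_c/ω_s = 21/92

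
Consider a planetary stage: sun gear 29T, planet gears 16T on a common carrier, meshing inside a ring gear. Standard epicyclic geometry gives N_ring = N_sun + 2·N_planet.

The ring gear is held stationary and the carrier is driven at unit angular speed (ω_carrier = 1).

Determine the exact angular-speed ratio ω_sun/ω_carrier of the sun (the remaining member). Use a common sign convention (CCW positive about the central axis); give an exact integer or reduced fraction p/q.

90/29

N_ring = 29 + 2·16 = 61
29(ω_s−ω_c) = −61(ω_r−ω_c),  ω_r=0, ω_c=1
ω_s = 1 − (61/29)(0−1) = 90/29
ω_s/ω_c = 90/29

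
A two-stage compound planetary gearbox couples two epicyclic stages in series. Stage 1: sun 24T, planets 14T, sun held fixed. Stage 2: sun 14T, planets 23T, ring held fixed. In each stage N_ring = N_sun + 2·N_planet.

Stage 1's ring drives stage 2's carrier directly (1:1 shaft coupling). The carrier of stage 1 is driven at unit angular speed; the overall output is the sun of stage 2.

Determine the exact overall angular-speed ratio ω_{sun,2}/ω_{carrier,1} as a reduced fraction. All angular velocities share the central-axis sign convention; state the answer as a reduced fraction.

703/91

Stage 1: N_ring = 24 + 2·14 = 52
Stage 1: 24(ω_s−ω_c) = −52(ω_r−ω_c),  ω_s=0, ω_c=1
Stage 1: ω_r = 1 − (24/52)(0−1) = 19/13
  ⇒ ω_r¹/ω_c¹ = 19/13
Stage 2: N_ring = 14 + 2·23 = 60
Stage 2: 14(ω_s−ω_c) = −60(ω_r−ω_c),  ω_r=0, ω_c=1
Stage 2: ω_s = 1 − (60/14)(0−1) = 37/7
  ⇒ ω_s²/ω_c² = 37/7
Coupling ω_c² = ω_r¹ ⇒ overall = 19/13 × 37/7 = 703/91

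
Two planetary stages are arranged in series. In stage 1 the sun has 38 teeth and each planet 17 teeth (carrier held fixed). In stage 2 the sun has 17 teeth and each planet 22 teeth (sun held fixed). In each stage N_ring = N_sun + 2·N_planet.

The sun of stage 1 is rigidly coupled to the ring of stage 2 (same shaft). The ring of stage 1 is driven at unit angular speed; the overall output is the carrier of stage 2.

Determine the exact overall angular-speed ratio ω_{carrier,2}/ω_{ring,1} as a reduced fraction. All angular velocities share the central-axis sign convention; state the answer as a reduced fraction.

-366/247

Stage 1: N_ring = 38 + 2·17 = 72
Stage 1: 38(ω_s−ω_c) = −72(ω_r−ω_c),  ω_c=0, ω_r=1
Stage 1: ω_s = 0 − (72/38)(1−0) = -36/19
  ⇒ ω_s¹/ω_r¹ = -36/19
Stage 2: N_ring = 17 + 2·22 = 61
Stage 2: 17(ω_s−ω_c) = −61(ω_r−ω_c),  ω_s=0, ω_r=1
Stage 2: 17(0−ω_c) = −61(1−ω_c)  ⇒  78ω_c = 61  ⇒  ω_c = 61/78
  ⇒ ω_c²/ω_r² = 61/78
Coupling ω_r² = ω_s¹ ⇒ overall = -36/19 × 61/78 = -366/247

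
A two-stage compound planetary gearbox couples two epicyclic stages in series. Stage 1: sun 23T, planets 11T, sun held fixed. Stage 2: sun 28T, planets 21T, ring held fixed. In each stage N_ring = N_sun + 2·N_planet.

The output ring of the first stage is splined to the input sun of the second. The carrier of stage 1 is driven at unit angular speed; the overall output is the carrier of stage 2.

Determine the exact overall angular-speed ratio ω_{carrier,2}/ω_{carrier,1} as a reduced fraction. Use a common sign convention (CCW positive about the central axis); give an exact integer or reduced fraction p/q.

Stage 1: N_ring = 23 + 2·11 = 45
Stage 1: 23(ω_s−ω_c) = −45(ω_r−ω_c),  ω_s=0, ω_c=1
Stage 1: ω_r = 1 − (23/45)(0−1) = 68/45
  ⇒ ω_r¹/ω_c¹ = 68/45
Stage 2: N_ring = 28 + 2·21 = 70
Stage 2: 28(ω_s−ω_c) = −70(ω_r−ω_c),  ω_r=0, ω_s=1
Stage 2: 28(1−ω_c) = −70(0−ω_c)  ⇒  98ω_c = 28  ⇒  ω_c = 2/7
  ⇒ ω_c²/ω_s² = 2/7
Coupling ω_s² = ω_r¹ ⇒ overall = 68/45 × 2/7 = 136/315

136/315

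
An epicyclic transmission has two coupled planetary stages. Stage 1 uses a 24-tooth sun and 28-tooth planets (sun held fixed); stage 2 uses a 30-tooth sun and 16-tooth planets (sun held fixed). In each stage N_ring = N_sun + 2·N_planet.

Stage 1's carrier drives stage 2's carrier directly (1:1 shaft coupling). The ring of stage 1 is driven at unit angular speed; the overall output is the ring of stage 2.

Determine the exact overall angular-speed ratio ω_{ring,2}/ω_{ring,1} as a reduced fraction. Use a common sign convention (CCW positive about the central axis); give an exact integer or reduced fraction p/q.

Stage 1: N_ring = 24 + 2·28 = 80
Stage 1: 24(ω_s−ω_c) = −80(ω_r−ω_c),  ω_s=0, ω_r=1
Stage 1: 24(0−ω_c) = −80(1−ω_c)  ⇒  104ω_c = 80  ⇒  ω_c = 10/13
  ⇒ ω_c¹/ω_r¹ = 10/13
Stage 2: N_ring = 30 + 2·16 = 62
Stage 2: 30(ω_s−ω_c) = −62(ω_r−ω_c),  ω_s=0, ω_c=1
Stage 2: ω_r = 1 − (30/62)(0−1) = 46/31
  ⇒ ω_r²/ω_c² = 46/31
Coupling ω_c² = ω_c¹ ⇒ overall = 10/13 × 46/31 = 460/403

460/403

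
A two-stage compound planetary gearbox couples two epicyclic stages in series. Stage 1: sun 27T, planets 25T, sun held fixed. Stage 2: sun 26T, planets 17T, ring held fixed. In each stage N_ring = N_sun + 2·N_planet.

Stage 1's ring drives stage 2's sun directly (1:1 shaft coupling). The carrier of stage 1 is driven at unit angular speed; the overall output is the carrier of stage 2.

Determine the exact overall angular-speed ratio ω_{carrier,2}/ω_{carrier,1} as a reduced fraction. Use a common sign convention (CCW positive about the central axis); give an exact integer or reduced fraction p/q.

Stage 1: N_ring = 27 + 2·25 = 77
Stage 1: 27(ω_s−ω_c) = −77(ω_r−ω_c),  ω_s=0, ω_c=1
Stage 1: ω_r = 1 − (27/77)(0−1) = 104/77
  ⇒ ω_r¹/ω_c¹ = 104/77
Stage 2: N_ring = 26 + 2·17 = 60
Stage 2: 26(ω_s−ω_c) = −60(ω_r−ω_c),  ω_r=0, ω_s=1
Stage 2: 26(1−ω_c) = −60(0−ω_c)  ⇒  86ω_c = 26  ⇒  ω_c = 13/43
  ⇒ ω_c²/ω_s² = 13/43
Coupling ω_s² = ω_r¹ ⇒ overall = 104/77 × 13/43 = 1352/3311

1352/3311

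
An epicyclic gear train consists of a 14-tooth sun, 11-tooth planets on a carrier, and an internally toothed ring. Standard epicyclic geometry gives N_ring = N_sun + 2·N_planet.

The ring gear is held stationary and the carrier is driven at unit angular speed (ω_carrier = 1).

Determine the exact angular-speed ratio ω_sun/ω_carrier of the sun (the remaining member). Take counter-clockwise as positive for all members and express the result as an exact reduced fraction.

25/7

N_ring = 14 + 2·11 = 36
14(ω_s−ω_c) = −36(ω_r−ω_c),  ω_r=0, ω_c=1
ω_s = 1 − (36/14)(0−1) = 25/7
ω_s/ω_c = 25/7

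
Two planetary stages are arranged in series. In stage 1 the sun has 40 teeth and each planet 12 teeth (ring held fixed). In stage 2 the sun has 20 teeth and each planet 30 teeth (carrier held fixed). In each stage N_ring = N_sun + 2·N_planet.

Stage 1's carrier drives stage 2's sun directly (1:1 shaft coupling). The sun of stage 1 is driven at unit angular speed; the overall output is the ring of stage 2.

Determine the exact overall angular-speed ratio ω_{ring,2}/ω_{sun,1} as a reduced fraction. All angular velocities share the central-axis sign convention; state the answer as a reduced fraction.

-5/52

Stage 1: N_ring = 40 + 2·12 = 64
Stage 1: 40(ω_s−ω_c) = −64(ω_r−ω_c),  ω_r=0, ω_s=1
Stage 1: 40(1−ω_c) = −64(0−ω_c)  ⇒  104ω_c = 40  ⇒  ω_c = 5/13
  ⇒ ω_c¹/ω_s¹ = 5/13
Stage 2: N_ring = 20 + 2·30 = 80
Stage 2: 20(ω_s−ω_c) = −80(ω_r−ω_c),  ω_c=0, ω_s=1
Stage 2: ω_r = 0 − (20/80)(1−0) = -1/4
  ⇒ ω_r²/ω_s² = -1/4
Coupling ω_s² = ω_c¹ ⇒ overall = 5/13 × -1/4 = -5/52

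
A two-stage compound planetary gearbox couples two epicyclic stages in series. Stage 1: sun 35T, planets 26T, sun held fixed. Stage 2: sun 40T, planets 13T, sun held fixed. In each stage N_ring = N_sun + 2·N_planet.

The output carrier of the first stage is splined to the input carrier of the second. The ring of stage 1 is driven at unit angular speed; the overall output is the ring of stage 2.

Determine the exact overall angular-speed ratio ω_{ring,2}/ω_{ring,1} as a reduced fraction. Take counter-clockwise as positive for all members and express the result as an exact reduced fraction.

1537/1342

Stage 1: N_ring = 35 + 2·26 = 87
Stage 1: 35(ω_s−ω_c) = −87(ω_r−ω_c),  ω_s=0, ω_r=1
Stage 1: 35(0−ω_c) = −87(1−ω_c)  ⇒  122ω_c = 87  ⇒  ω_c = 87/122
  ⇒ ω_c¹/ω_r¹ = 87/122
Stage 2: N_ring = 40 + 2·13 = 66
Stage 2: 40(ω_s−ω_c) = −66(ω_r−ω_c),  ω_s=0, ω_c=1
Stage 2: ω_r = 1 − (40/66)(0−1) = 53/33
  ⇒ ω_r²/ω_c² = 53/33
Coupling ω_c² = ω_c¹ ⇒ overall = 87/122 × 53/33 = 1537/1342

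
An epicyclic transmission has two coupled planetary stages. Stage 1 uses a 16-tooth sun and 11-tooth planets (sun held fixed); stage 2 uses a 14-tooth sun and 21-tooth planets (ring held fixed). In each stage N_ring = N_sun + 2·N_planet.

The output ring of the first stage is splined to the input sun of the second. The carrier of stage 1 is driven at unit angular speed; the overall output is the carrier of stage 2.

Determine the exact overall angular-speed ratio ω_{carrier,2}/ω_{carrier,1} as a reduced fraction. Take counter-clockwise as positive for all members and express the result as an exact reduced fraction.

Stage 1: N_ring = 16 + 2·11 = 38
Stage 1: 16(ω_s−ω_c) = −38(ω_r−ω_c),  ω_s=0, ω_c=1
Stage 1: ω_r = 1 − (16/38)(0−1) = 27/19
  ⇒ ω_r¹/ω_c¹ = 27/19
Stage 2: N_ring = 14 + 2·21 = 56
Stage 2: 14(ω_s−ω_c) = −56(ω_r−ω_c),  ω_r=0, ω_s=1
Stage 2: 14(1−ω_c) = −56(0−ω_c)  ⇒  70ω_c = 14  ⇒  ω_c = 1/5
  ⇒ ω_c²/ω_s² = 1/5
Coupling ω_s² = ω_r¹ ⇒ overall = 27/19 × 1/5 = 27/95

27/95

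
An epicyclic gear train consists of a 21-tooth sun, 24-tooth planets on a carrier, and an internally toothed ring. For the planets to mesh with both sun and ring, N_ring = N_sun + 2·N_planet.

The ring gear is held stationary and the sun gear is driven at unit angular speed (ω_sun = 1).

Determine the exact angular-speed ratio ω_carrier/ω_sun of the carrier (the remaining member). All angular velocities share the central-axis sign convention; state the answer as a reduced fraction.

N_ring = 21 + 2·24 = 69
21(ω_s−ω_c) = −69(ω_r−ω_c),  ω_r=0, ω_s=1
21(1−ω_c) = −69(0−ω_c)  ⇒  90ω_c = 21  ⇒  ω_c = 7/30
ω_c/ω_s = 7/30

7/30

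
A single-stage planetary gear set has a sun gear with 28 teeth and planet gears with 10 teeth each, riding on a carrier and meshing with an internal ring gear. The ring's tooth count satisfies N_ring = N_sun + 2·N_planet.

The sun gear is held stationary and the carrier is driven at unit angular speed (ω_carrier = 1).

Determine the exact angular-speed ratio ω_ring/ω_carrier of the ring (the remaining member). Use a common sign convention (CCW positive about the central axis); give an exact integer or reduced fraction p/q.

N_ring = 28 + 2·10 = 48
28(ω_s−ω_c) = −48(ω_r−ω_c),  ω_s=0, ω_c=1
ω_r = 1 − (28/48)(0−1) = 19/12
ω_r/ω_c = 19/12

19/12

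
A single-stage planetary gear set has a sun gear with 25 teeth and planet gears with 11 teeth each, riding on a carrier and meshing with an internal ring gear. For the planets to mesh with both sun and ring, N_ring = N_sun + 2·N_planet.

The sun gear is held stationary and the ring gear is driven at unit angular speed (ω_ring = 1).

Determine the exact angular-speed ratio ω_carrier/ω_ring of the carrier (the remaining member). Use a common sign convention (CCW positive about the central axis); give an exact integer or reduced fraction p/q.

47/72

N_ring = 25 + 2·11 = 47
25(ω_s−ω_c) = −47(ω_r−ω_c),  ω_s=0, ω_r=1
25(0−ω_c) = −47(1−ω_c)  ⇒  72ω_c = 47  ⇒  ω_c = 47/72
ω_c/ω_r = 47/72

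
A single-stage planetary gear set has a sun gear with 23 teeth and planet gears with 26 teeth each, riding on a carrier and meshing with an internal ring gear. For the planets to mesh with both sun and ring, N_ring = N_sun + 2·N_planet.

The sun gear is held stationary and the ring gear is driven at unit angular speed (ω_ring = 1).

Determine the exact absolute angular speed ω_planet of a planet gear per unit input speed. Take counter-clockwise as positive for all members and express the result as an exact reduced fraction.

N_ring = 23 + 2·26 = 75
23(ω_s−ω_c) = −75(ω_r−ω_c),  ω_s=0, ω_r=1
23(0−ω_c) = −75(1−ω_c)  ⇒  98ω_c = 75  ⇒  ω_c = 75/98
sun–planet: 23·(0−75/98) = −26·(ω_p−ω_c)  ⇒  ω_p−ω_c = −(23/26)·(-75/98) = 1725/2548
ω_p = 75/98 + 1725/2548 = 75/52

75/52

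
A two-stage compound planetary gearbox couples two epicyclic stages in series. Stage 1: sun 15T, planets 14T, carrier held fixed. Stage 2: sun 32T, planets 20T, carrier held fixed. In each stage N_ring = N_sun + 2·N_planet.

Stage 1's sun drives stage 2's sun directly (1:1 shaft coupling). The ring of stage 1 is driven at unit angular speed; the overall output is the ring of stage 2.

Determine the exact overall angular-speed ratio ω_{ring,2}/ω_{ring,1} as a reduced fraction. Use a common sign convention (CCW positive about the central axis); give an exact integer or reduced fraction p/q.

172/135

Stage 1: N_ring = 15 + 2·14 = 43
Stage 1: 15(ω_s−ω_c) = −43(ω_r−ω_c),  ω_c=0, ω_r=1
Stage 1: ω_s = 0 − (43/15)(1−0) = -43/15
  ⇒ ω_s¹/ω_r¹ = -43/15
Stage 2: N_ring = 32 + 2·20 = 72
Stage 2: 32(ω_s−ω_c) = −72(ω_r−ω_c),  ω_c=0, ω_s=1
Stage 2: ω_r = 0 − (32/72)(1−0) = -4/9
  ⇒ ω_r²/ω_s² = -4/9
Coupling ω_s² = ω_s¹ ⇒ overall = -43/15 × -4/9 = 172/135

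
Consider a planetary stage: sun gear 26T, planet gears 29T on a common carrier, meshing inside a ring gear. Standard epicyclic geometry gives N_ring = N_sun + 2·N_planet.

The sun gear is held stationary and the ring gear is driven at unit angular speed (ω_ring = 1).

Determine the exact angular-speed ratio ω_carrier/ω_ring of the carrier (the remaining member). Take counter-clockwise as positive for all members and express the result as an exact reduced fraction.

N_ring = 26 + 2·29 = 84
26(ω_s−ω_c) = −84(ω_r−ω_c),  ω_s=0, ω_r=1
26(0−ω_c) = −84(1−ω_c)  ⇒  110ω_c = 84  ⇒  ω_c = 42/55
ω_c/ω_r = 42/55

42/55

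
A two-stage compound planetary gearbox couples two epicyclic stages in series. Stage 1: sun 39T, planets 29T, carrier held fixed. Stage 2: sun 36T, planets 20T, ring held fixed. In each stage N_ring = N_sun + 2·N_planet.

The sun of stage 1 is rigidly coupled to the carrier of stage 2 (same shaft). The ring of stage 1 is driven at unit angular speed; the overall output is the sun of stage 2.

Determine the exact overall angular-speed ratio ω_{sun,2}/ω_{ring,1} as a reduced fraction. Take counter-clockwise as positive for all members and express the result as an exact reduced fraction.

-2716/351

Stage 1: N_ring = 39 + 2·29 = 97
Stage 1: 39(ω_s−ω_c) = −97(ω_r−ω_c),  ω_c=0, ω_r=1
Stage 1: ω_s = 0 − (97/39)(1−0) = -97/39
  ⇒ ω_s¹/ω_r¹ = -97/39
Stage 2: N_ring = 36 + 2·20 = 76
Stage 2: 36(ω_s−ω_c) = −76(ω_r−ω_c),  ω_r=0, ω_c=1
Stage 2: ω_s = 1 − (76/36)(0−1) = 28/9
  ⇒ ω_s²/ω_c² = 28/9
Coupling ω_c² = ω_s¹ ⇒ overall = -97/39 × 28/9 = -2716/351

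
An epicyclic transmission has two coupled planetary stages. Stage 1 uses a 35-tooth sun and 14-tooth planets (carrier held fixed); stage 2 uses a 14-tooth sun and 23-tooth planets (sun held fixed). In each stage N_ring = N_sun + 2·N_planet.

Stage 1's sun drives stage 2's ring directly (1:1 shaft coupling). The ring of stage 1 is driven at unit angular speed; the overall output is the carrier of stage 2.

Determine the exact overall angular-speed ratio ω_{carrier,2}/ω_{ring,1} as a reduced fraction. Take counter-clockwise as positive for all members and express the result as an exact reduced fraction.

-54/37

Stage 1: N_ring = 35 + 2·14 = 63
Stage 1: 35(ω_s−ω_c) = −63(ω_r−ω_c),  ω_c=0, ω_r=1
Stage 1: ω_s = 0 − (63/35)(1−0) = -9/5
  ⇒ ω_s¹/ω_r¹ = -9/5
Stage 2: N_ring = 14 + 2·23 = 60
Stage 2: 14(ω_s−ω_c) = −60(ω_r−ω_c),  ω_s=0, ω_r=1
Stage 2: 14(0−ω_c) = −60(1−ω_c)  ⇒  74ω_c = 60  ⇒  ω_c = 30/37
  ⇒ ω_c²/ω_r² = 30/37
Coupling ω_r² = ω_s¹ ⇒ overall = -9/5 × 30/37 = -54/37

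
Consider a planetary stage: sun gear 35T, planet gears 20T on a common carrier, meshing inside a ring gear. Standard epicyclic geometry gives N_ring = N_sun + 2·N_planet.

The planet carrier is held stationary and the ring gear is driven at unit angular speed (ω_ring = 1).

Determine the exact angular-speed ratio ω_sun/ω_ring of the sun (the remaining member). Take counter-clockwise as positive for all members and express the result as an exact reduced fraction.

N_ring = 35 + 2·20 = 75
35(ω_s−ω_c) = −75(ω_r−ω_c),  ω_c=0, ω_r=1
ω_s = 0 − (75/35)(1−0) = -15/7
ω_s/ω_r = -15/7

-15/7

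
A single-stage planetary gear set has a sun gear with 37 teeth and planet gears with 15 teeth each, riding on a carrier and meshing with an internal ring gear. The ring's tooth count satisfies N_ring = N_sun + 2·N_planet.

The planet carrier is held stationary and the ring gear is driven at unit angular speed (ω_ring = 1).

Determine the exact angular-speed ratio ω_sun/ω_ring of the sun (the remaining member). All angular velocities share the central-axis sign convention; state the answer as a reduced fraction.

-67/37

N_ring = 37 + 2·15 = 67
37(ω_s−ω_c) = −67(ω_r−ω_c),  ω_c=0, ω_r=1
ω_s = 0 − (67/37)(1−0) = -67/37
ω_s/ω_r = -67/37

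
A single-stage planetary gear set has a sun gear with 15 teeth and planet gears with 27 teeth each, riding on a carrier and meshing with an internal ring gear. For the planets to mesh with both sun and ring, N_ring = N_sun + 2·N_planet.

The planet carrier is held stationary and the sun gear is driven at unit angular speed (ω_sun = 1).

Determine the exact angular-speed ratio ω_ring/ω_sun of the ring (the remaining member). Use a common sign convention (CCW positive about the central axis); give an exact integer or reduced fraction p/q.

-5/23

N_ring = 15 + 2·27 = 69
15(ω_s−ω_c) = −69(ω_r−ω_c),  ω_c=0, ω_s=1
ω_r = 0 − (15/69)(1−0) = -5/23
ω_r/ω_s = -5/23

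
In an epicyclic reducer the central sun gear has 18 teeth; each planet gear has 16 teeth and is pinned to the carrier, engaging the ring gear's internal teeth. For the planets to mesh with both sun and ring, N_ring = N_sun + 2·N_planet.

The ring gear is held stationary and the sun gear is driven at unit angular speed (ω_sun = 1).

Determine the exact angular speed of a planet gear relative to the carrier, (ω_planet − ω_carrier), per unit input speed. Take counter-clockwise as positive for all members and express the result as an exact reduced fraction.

-225/272

N_ring = 18 + 2·16 = 50
18(ω_s−ω_c) = −50(ω_r−ω_c),  ω_r=0, ω_s=1
18(1−ω_c) = −50(0−ω_c)  ⇒  68ω_c = 18  ⇒  ω_c = 9/34
sun–planet: 18·(1−9/34) = −16·(ω_p−ω_c)  ⇒  ω_p−ω_c = −(18/16)·(25/34) = -225/272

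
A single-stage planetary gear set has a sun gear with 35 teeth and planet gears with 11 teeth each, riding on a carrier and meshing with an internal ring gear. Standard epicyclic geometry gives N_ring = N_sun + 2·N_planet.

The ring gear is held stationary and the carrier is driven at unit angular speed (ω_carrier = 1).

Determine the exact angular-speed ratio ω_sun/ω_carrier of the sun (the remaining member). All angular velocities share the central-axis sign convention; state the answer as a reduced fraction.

92/35

N_ring = 35 + 2·11 = 57
35(ω_s−ω_c) = −57(ω_r−ω_c),  ω_r=0, ω_c=1
ω_s = 1 − (57/35)(0−1) = 92/35
ω_s/ω_c = 92/35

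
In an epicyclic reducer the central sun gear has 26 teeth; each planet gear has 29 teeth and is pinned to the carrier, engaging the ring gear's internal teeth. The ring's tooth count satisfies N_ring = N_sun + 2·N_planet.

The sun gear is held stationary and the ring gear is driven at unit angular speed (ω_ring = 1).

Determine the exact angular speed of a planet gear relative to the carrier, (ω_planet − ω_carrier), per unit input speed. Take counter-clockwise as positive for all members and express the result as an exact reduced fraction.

N_ring = 26 + 2·29 = 84
26(ω_s−ω_c) = −84(ω_r−ω_c),  ω_s=0, ω_r=1
26(0−ω_c) = −84(1−ω_c)  ⇒  110ω_c = 84  ⇒  ω_c = 42/55
sun–planet: 26·(0−42/55) = −29·(ω_p−ω_c)  ⇒  ω_p−ω_c = −(26/29)·(-42/55) = 1092/1595

1092/1595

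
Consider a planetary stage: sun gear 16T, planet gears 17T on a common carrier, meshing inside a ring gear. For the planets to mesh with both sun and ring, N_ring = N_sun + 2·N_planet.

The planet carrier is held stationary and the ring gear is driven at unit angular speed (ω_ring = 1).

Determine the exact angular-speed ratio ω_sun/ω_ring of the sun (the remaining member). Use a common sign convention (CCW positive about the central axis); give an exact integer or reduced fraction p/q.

-25/8

N_ring = 16 + 2·17 = 50
16(ω_s−ω_c) = −50(ω_r−ω_c),  ω_c=0, ω_r=1
ω_s = 0 − (50/16)(1−0) = -25/8
ω_s/ω_r = -25/8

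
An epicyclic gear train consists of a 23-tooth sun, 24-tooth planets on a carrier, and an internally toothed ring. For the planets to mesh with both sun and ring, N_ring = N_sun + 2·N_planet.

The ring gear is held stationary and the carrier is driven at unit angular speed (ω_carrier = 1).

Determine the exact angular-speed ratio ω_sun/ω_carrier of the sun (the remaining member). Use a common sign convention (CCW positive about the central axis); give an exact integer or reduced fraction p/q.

N_ring = 23 + 2·24 = 71
23(ω_s−ω_c) = −71(ω_r−ω_c),  ω_r=0, ω_c=1
ω_s = 1 − (71/23)(0−1) = 94/23
ω_s/ω_c = 94/23

94/23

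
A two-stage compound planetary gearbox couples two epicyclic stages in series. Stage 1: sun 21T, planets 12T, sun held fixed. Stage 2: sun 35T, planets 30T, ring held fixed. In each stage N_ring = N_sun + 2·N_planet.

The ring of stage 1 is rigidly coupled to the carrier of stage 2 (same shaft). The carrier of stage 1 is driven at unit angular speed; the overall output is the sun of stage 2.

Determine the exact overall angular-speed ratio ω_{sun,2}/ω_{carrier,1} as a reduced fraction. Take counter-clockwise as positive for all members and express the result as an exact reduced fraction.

572/105

Stage 1: N_ring = 21 + 2·12 = 45
Stage 1: 21(ω_s−ω_c) = −45(ω_r−ω_c),  ω_s=0, ω_c=1
Stage 1: ω_r = 1 − (21/45)(0−1) = 22/15
  ⇒ ω_r¹/ω_c¹ = 22/15
Stage 2: N_ring = 35 + 2·30 = 95
Stage 2: 35(ω_s−ω_c) = −95(ω_r−ω_c),  ω_r=0, ω_c=1
Stage 2: ω_s = 1 − (95/35)(0−1) = 26/7
  ⇒ ω_s²/ω_c² = 26/7
Coupling ω_c² = ω_r¹ ⇒ overall = 22/15 × 26/7 = 572/105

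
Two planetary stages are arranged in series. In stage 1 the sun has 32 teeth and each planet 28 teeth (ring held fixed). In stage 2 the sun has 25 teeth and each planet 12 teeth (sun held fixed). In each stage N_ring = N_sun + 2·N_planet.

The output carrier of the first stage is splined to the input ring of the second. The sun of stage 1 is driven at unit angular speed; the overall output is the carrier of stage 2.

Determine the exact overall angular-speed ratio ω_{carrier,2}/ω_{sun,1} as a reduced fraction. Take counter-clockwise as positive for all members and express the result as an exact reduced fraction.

Stage 1: N_ring = 32 + 2·28 = 88
Stage 1: 32(ω_s−ω_c) = −88(ω_r−ω_c),  ω_r=0, ω_s=1
Stage 1: 32(1−ω_c) = −88(0−ω_c)  ⇒  120ω_c = 32  ⇒  ω_c = 4/15
  ⇒ ω_c¹/ω_s¹ = 4/15
Stage 2: N_ring = 25 + 2·12 = 49
Stage 2: 25(ω_s−ω_c) = −49(ω_r−ω_c),  ω_s=0, ω_r=1
Stage 2: 25(0−ω_c) = −49(1−ω_c)  ⇒  74ω_c = 49  ⇒  ω_c = 49/74
  ⇒ ω_c²/ω_r² = 49/74
Coupling ω_r² = ω_c¹ ⇒ overall = 4/15 × 49/74 = 98/555

98/555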